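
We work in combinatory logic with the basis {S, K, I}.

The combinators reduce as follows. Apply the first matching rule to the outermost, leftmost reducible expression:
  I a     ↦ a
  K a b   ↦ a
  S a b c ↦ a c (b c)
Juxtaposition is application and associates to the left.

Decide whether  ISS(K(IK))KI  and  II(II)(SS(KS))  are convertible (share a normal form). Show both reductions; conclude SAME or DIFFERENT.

Answer: DIFFERENT — A ⇓ I, B ⇓ SS(KS)

Working:
Term A:
  start: ISS(K(IK))KI
  step 1: SS(K(IK))KI
  step 2: SK(K(IK)K)I
  step 3: KI(K(IK)KI)
  step 4: I

Term B:
  start: II(II)(SS(KS))
  step 1: I(II)(SS(KS))
  step 2: II(SS(KS))
  step 3: I(SS(KS))
  step 4: SS(KS)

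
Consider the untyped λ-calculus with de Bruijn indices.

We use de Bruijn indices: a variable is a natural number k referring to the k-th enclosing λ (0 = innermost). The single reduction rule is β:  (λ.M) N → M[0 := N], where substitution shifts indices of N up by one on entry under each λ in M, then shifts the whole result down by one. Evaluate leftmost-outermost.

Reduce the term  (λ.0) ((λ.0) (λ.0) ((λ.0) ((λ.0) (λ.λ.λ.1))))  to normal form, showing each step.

Answer: normal form = λ.λ.λ.1  (in 5 steps)

Reduction:
  start: (λ.0) ((λ.0) (λ.0) ((λ.0) ((λ.0) (λ.λ.λ.1))))
  step 1: (λ.0) (λ.0) ((λ.0) ((λ.0) (λ.λ.λ.1)))
  step 2: (λ.0) ((λ.0) ((λ.0) (λ.λ.λ.1)))
  step 3: (λ.0) ((λ.0) (λ.λ.λ.1))
  step 4: (λ.0) (λ.λ.λ.1)
  step 5: λ.λ.λ.1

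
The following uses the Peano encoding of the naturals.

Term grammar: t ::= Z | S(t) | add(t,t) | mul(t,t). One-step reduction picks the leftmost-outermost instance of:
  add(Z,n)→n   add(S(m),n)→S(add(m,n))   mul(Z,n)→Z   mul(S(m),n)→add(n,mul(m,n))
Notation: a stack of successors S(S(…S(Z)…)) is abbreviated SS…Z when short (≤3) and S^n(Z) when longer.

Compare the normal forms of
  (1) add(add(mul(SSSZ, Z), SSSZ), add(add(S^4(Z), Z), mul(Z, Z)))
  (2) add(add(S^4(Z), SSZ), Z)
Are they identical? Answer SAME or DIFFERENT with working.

Answer: DIFFERENT — A ⇓ S^7(Z), B ⇓ S^6(Z)

Reduction:
Term A:
  start: add(add(mul(SSSZ, Z), SSSZ), add(add(S^4(Z), Z), mul(Z, Z)))
  [1] add(add(add(Z, mul(SSZ, Z)), SSSZ), add(add(S^4(Z), Z), mul(Z, Z)))
  [2] add(add(mul(SSZ, Z), SSSZ), add(add(S^4(Z), Z), mul(Z, Z)))
  [3] add(add(add(Z, mul(SZ, Z)), SSSZ), add(add(S^4(Z), Z), mul(Z, Z)))
  [4] add(add(mul(SZ, Z), SSSZ), add(add(S^4(Z), Z), mul(Z, Z)))
  [5] add(add(add(Z, mul(Z, Z)), SSSZ), add(add(S^4(Z), Z), mul(Z, Z)))
  [6] add(add(mul(Z, Z), SSSZ), add(add(S^4(Z), Z), mul(Z, Z)))
  [7] add(add(Z, SSSZ), add(add(S^4(Z), Z), mul(Z, Z)))
  [8] add(SSSZ, add(add(S^4(Z), Z), mul(Z, Z)))
  [9] S(add(SSZ, add(add(S^4(Z), Z), mul(Z, Z))))
  [10] S(S(add(SZ, add(add(S^4(Z), Z), mul(Z, Z)))))
  [11] S(S(S(add(Z, add(add(S^4(Z), Z), mul(Z, Z))))))
  [12] S(S(S(add(add(S^4(Z), Z), mul(Z, Z)))))
  [13] S(S(S(add(S(add(SSSZ, Z)), mul(Z, Z)))))
  [14] S(S(S(S(add(add(SSSZ, Z), mul(Z, Z))))))
  [15] S(S(S(S(add(S(add(SSZ, Z)), mul(Z, Z))))))
  [16] S(S(S(S(S(add(add(SSZ, Z), mul(Z, Z)))))))
  [17] S(S(S(S(S(add(S(add(SZ, Z)), mul(Z, Z)))))))
  [18] S(S(S(S(S(S(add(add(SZ, Z), mul(Z, Z))))))))
  [19] S(S(S(S(S(S(add(S(add(Z, Z)), mul(Z, Z))))))))
  [20] S(S(S(S(S(S(S(add(add(Z, Z), mul(Z, Z)))))))))
  [21] S(S(S(S(S(S(S(add(Z, mul(Z, Z)))))))))
  [22] S(S(S(S(S(S(S(mul(Z, Z))))))))
  [23] S^7(Z)

Term B:
  start: add(add(S^4(Z), SSZ), Z)
  [1] add(S(add(SSSZ, SSZ)), Z)
  [2] S(add(add(SSSZ, SSZ), Z))
  [3] S(add(S(add(SSZ, SSZ)), Z))
  [4] S(S(add(add(SSZ, SSZ), Z)))
  [5] S(S(add(S(add(SZ, SSZ)), Z)))
  [6] S(S(S(add(add(SZ, SSZ), Z))))
  [7] S(S(S(add(S(add(Z, SSZ)), Z))))
  [8] S(S(S(S(add(add(Z, SSZ), Z)))))
  [9] S(S(S(S(add(SSZ, Z)))))
  [10] S(S(S(S(S(add(SZ, Z))))))
  [11] S(S(S(S(S(S(add(Z, Z)))))))
  [12] S^6(Z)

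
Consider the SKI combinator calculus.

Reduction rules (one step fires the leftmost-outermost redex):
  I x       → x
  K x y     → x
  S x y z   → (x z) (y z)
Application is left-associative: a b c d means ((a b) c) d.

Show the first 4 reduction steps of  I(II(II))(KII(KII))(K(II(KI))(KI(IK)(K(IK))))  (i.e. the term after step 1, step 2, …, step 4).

Answer: after 4 steps: I(KII(KII))(K(II(KI))(KI(IK)(K(IK))))

Working:
  start: I(II(II))(KII(KII))(K(II(KI))(KI(IK)(K(IK))))
  [1] II(II)(KII(KII))(K(II(KI))(KI(IK)(K(IK))))
  [2] I(II)(KII(KII))(K(II(KI))(KI(IK)(K(IK))))
  [3] II(KII(KII))(K(II(KI))(KI(IK)(K(IK))))
  [4] I(KII(KII))(K(II(KI))(KI(IK)(K(IK))))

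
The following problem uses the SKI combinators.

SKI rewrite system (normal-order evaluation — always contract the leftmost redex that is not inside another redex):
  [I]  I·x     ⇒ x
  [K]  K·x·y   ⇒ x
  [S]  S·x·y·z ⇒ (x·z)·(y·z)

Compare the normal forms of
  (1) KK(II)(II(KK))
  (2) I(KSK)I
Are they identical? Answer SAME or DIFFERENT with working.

Term A:
  start: KK(II)(II(KK))
  →1  K(II(KK))
  →2  K(I(KK))
  →3  K(KK)

Term B:
  start: I(KSK)I
  →1  KSKI
  →2  SI

Answer: DIFFERENT — A ⇓ K(KK), B ⇓ SI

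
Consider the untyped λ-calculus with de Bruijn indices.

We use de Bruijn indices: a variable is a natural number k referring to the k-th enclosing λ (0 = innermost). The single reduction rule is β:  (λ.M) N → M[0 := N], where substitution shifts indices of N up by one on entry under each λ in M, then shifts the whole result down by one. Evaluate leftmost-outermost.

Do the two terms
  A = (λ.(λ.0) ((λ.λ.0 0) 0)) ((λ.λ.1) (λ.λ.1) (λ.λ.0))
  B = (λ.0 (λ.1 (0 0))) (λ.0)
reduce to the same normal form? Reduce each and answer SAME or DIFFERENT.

Answer: SAME — A ⇓ λ.0 0, B ⇓ λ.0 0

Working:
Term A:
  start: (λ.(λ.0) ((λ.λ.0 0) 0)) ((λ.λ.1) (λ.λ.1) (λ.λ.0))
  [1] (λ.0) ((λ.λ.0 0) ((λ.λ.1) (λ.λ.1) (λ.λ.0)))
  [2] (λ.λ.0 0) ((λ.λ.1) (λ.λ.1) (λ.λ.0))
  [3] λ.0 0

Term B:
  start: (λ.0 (λ.1 (0 0))) (λ.0)
  [1] (λ.0) (λ.(λ.0) (0 0))
  [2] λ.(λ.0) (0 0)
  [3] λ.0 0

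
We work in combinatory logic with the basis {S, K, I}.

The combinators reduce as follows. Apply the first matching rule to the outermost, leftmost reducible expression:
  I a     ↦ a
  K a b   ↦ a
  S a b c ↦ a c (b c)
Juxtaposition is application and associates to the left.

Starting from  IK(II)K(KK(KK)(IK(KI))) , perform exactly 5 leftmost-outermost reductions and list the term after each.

Answer: after 5 steps: K(IK(KI))

Working:
  start: IK(II)K(KK(KK)(IK(KI)))
  →1  K(II)K(KK(KK)(IK(KI)))
  →2  II(KK(KK)(IK(KI)))
  →3  I(KK(KK)(IK(KI)))
  →4  KK(KK)(IK(KI))
  →5  K(IK(KI))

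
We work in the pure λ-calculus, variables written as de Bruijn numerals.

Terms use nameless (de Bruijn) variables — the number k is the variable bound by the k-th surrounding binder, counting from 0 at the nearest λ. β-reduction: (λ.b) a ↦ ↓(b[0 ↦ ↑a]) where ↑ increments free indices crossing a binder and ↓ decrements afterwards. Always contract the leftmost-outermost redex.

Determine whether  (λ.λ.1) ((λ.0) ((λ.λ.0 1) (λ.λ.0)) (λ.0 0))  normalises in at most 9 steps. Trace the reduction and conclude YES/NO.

Answer: YES — reaches normal form λ.λ.0 in 6 ≤ 9 steps

Working:
  start: (λ.λ.1) ((λ.0) ((λ.λ.0 1) (λ.λ.0)) (λ.0 0))
  →1  λ.(λ.0) ((λ.λ.0 1) (λ.λ.0)) (λ.0 0)
  →2  λ.(λ.λ.0 1) (λ.λ.0) (λ.0 0)
  →3  λ.(λ.0 (λ.λ.0)) (λ.0 0)
  →4  λ.(λ.0 0) (λ.λ.0)
  →5  λ.(λ.λ.0) (λ.λ.0)
  →6  λ.λ.0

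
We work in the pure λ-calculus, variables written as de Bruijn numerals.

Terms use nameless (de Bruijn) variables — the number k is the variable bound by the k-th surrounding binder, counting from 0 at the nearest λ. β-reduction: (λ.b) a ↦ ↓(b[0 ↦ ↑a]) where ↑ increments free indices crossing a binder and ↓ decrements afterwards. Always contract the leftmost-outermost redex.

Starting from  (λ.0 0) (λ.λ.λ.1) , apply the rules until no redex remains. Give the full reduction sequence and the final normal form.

Answer: normal form = λ.λ.1  (in 2 steps)

Reduction:
  start: (λ.0 0) (λ.λ.λ.1)
  [1] (λ.λ.λ.1) (λ.λ.λ.1)
  [2] λ.λ.1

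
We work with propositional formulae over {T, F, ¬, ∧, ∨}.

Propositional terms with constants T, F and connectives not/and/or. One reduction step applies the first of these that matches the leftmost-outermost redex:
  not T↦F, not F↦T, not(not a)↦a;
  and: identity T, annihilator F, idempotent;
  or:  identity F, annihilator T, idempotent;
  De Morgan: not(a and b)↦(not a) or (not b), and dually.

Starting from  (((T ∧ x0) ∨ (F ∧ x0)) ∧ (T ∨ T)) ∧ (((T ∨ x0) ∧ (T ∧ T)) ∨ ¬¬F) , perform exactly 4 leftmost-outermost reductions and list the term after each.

Answer: after 4 steps: (x0 ∧ T) ∧ (((T ∨ x0) ∧ (T ∧ T)) ∨ ¬¬F)

Derivation:
  start: (((T ∧ x0) ∨ (F ∧ x0)) ∧ (T ∨ T)) ∧ (((T ∨ x0) ∧ (T ∧ T)) ∨ ¬¬F)
  [1] ((x0 ∨ (F ∧ x0)) ∧ (T ∨ T)) ∧ (((T ∨ x0) ∧ (T ∧ T)) ∨ ¬¬F)
  [2] ((x0 ∨ F) ∧ (T ∨ T)) ∧ (((T ∨ x0) ∧ (T ∧ T)) ∨ ¬¬F)
  [3] (x0 ∧ (T ∨ T)) ∧ (((T ∨ x0) ∧ (T ∧ T)) ∨ ¬¬F)
  [4] (x0 ∧ T) ∧ (((T ∨ x0) ∧ (T ∧ T)) ∨ ¬¬F)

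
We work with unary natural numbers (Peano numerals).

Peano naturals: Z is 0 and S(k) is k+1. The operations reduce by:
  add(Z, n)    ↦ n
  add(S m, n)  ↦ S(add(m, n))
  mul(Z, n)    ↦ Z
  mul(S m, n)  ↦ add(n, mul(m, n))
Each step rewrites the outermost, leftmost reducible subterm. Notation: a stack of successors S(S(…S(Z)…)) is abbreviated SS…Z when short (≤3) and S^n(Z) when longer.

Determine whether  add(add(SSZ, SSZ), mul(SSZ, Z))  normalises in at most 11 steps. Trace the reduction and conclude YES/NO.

Answer: NO — after 11 steps the term is S(S(S(S(add(Z, mul(Z, Z)))))), not yet normal

Working:
  start: add(add(SSZ, SSZ), mul(SSZ, Z))
  step 1: add(S(add(SZ, SSZ)), mul(SSZ, Z))
  step 2: S(add(add(SZ, SSZ), mul(SSZ, Z)))
  step 3: S(add(S(add(Z, SSZ)), mul(SSZ, Z)))
  step 4: S(S(add(add(Z, SSZ), mul(SSZ, Z))))
  step 5: S(S(add(SSZ, mul(SSZ, Z))))
  step 6: S(S(S(add(SZ, mul(SSZ, Z)))))
  step 7: S(S(S(S(add(Z, mul(SSZ, Z))))))
  step 8: S(S(S(S(mul(SSZ, Z)))))
  step 9: S(S(S(S(add(Z, mul(SZ, Z))))))
  step 10: S(S(S(S(mul(SZ, Z)))))
  step 11: S(S(S(S(add(Z, mul(Z, Z))))))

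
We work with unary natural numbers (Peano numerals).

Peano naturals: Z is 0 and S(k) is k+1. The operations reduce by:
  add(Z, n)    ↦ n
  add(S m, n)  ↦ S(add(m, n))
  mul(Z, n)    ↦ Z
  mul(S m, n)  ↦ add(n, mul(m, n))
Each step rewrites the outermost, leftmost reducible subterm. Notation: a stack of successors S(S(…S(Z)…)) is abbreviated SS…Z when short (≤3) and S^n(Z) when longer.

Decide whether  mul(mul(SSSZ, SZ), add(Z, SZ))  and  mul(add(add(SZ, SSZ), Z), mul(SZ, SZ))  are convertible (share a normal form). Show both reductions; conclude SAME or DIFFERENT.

Answer: SAME — A ⇓ SSSZ, B ⇓ SSSZ

Derivation:
Term A:
  start: mul(mul(SSSZ, SZ), add(Z, SZ))
  step 1: mul(add(SZ, mul(SSZ, SZ)), add(Z, SZ))
  step 2: mul(S(add(Z, mul(SSZ, SZ))), add(Z, SZ))
  step 3: add(add(Z, SZ), mul(add(Z, mul(SSZ, SZ)), add(Z, SZ)))
  step 4: add(SZ, mul(add(Z, mul(SSZ, SZ)), add(Z, SZ)))
  step 5: S(add(Z, mul(add(Z, mul(SSZ, SZ)), add(Z, SZ))))
  step 6: S(mul(add(Z, mul(SSZ, SZ)), add(Z, SZ)))
  step 7: S(mul(mul(SSZ, SZ), add(Z, SZ)))
  step 8: S(mul(add(SZ, mul(SZ, SZ)), add(Z, SZ)))
  step 9: S(mul(S(add(Z, mul(SZ, SZ))), add(Z, SZ)))
  step 10: S(add(add(Z, SZ), mul(add(Z, mul(SZ, SZ)), add(Z, SZ))))
  step 11: S(add(SZ, mul(add(Z, mul(SZ, SZ)), add(Z, SZ))))
  step 12: S(S(add(Z, mul(add(Z, mul(SZ, SZ)), add(Z, SZ)))))
  step 13: S(S(mul(add(Z, mul(SZ, SZ)), add(Z, SZ))))
  step 14: S(S(mul(mul(SZ, SZ), add(Z, SZ))))
  step 15: S(S(mul(add(SZ, mul(Z, SZ)), add(Z, SZ))))
  step 16: S(S(mul(S(add(Z, mul(Z, SZ))), add(Z, SZ))))
  step 17: S(S(add(add(Z, SZ), mul(add(Z, mul(Z, SZ)), add(Z, SZ)))))
  step 18: S(S(add(SZ, mul(add(Z, mul(Z, SZ)), add(Z, SZ)))))
  step 19: S(S(S(add(Z, mul(add(Z, mul(Z, SZ)), add(Z, SZ))))))
  step 20: S(S(S(mul(add(Z, mul(Z, SZ)), add(Z, SZ)))))
  step 21: S(S(S(mul(mul(Z, SZ), add(Z, SZ)))))
  step 22: S(S(S(mul(Z, add(Z, SZ)))))
  step 23: SSSZ

Term B:
  start: mul(add(add(SZ, SSZ), Z), mul(SZ, SZ))
  step 1: mul(add(S(add(Z, SSZ)), Z), mul(SZ, SZ))
  step 2: mul(S(add(add(Z, SSZ), Z)), mul(SZ, SZ))
  step 3: add(mul(SZ, SZ), mul(add(add(Z, SSZ), Z), mul(SZ, SZ)))
  step 4: add(add(SZ, mul(Z, SZ)), mul(add(add(Z, SSZ), Z), mul(SZ, SZ)))
  step 5: add(S(add(Z, mul(Z, SZ))), mul(add(add(Z, SSZ), Z), mul(SZ, SZ)))
  step 6: S(add(add(Z, mul(Z, SZ)), mul(add(add(Z, SSZ), Z), mul(SZ, SZ))))
  step 7: S(add(mul(Z, SZ), mul(add(add(Z, SSZ), Z), mul(SZ, SZ))))
  step 8: S(add(Z, mul(add(add(Z, SSZ), Z), mul(SZ, SZ))))
  step 9: S(mul(add(add(Z, SSZ), Z), mul(SZ, SZ)))
  step 10: S(mul(add(SSZ, Z), mul(SZ, SZ)))
  step 11: S(mul(S(add(SZ, Z)), mul(SZ, SZ)))
  step 12: S(add(mul(SZ, SZ), mul(add(SZ, Z), mul(SZ, SZ))))
  step 13: S(add(add(SZ, mul(Z, SZ)), mul(add(SZ, Z), mul(SZ, SZ))))
  step 14: S(add(S(add(Z, mul(Z, SZ))), mul(add(SZ, Z), mul(SZ, SZ))))
  step 15: S(S(add(add(Z, mul(Z, SZ)), mul(add(SZ, Z), mul(SZ, SZ)))))
  step 16: S(S(add(mul(Z, SZ), mul(add(SZ, Z), mul(SZ, SZ)))))
  step 17: S(S(add(Z, mul(add(SZ, Z), mul(SZ, SZ)))))
  step 18: S(S(mul(add(SZ, Z), mul(SZ, SZ))))
  step 19: S(S(mul(S(add(Z, Z)), mul(SZ, SZ))))
  step 20: S(S(add(mul(SZ, SZ), mul(add(Z, Z), mul(SZ, SZ)))))
  step 21: S(S(add(add(SZ, mul(Z, SZ)), mul(add(Z, Z), mul(SZ, SZ)))))
  step 22: S(S(add(S(add(Z, mul(Z, SZ))), mul(add(Z, Z), mul(SZ, SZ)))))
  step 23: S(S(S(add(add(Z, mul(Z, SZ)), mul(add(Z, Z), mul(SZ, SZ))))))
  step 24: S(S(S(add(mul(Z, SZ), mul(add(Z, Z), mul(SZ, SZ))))))
  step 25: S(S(S(add(Z, mul(add(Z, Z), mul(SZ, SZ))))))
  step 26: S(S(S(mul(add(Z, Z), mul(SZ, SZ)))))
  step 27: S(S(S(mul(Z, mul(SZ, SZ)))))
  step 28: SSSZ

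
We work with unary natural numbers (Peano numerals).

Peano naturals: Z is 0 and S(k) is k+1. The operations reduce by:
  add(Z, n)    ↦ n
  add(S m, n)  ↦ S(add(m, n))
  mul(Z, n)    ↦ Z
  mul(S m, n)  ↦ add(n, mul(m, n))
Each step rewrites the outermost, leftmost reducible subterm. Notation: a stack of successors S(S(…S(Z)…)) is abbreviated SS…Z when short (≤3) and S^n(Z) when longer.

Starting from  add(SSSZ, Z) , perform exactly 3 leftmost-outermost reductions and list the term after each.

  start: add(SSSZ, Z)
  step 1: S(add(SSZ, Z))
  step 2: S(S(add(SZ, Z)))
  step 3: S(S(S(add(Z, Z))))

Answer: after 3 steps: S(S(S(add(Z, Z))))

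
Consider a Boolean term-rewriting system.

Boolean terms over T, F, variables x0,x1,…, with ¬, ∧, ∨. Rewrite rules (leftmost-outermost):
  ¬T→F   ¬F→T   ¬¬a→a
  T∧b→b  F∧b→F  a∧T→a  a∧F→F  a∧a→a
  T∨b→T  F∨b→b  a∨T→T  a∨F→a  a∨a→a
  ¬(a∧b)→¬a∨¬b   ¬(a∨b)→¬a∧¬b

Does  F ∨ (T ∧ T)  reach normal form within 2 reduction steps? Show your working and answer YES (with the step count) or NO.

Answer: YES — reaches normal form T in 2 ≤ 2 steps

Derivation:
  start: F ∨ (T ∧ T)
  step 1: T ∧ T
  step 2: T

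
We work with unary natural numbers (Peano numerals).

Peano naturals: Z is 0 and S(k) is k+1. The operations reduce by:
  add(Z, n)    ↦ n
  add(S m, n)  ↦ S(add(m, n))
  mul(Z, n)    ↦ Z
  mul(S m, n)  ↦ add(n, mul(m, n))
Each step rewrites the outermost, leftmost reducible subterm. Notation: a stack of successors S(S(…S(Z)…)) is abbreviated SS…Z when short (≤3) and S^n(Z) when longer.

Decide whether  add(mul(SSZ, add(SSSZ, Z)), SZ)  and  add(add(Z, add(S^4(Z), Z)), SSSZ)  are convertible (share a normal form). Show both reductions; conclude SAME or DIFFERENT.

Answer: SAME — A ⇓ S^7(Z), B ⇓ S^7(Z)

Derivation:
Term A:
  start: add(mul(SSZ, add(SSSZ, Z)), SZ)
  [1] add(add(add(SSSZ, Z), mul(SZ, add(SSSZ, Z))), SZ)
  [2] add(add(S(add(SSZ, Z)), mul(SZ, add(SSSZ, Z))), SZ)
  [3] add(S(add(add(SSZ, Z), mul(SZ, add(SSSZ, Z)))), SZ)
  [4] S(add(add(add(SSZ, Z), mul(SZ, add(SSSZ, Z))), SZ))
  [5] S(add(add(S(add(SZ, Z)), mul(SZ, add(SSSZ, Z))), SZ))
  [6] S(add(S(add(add(SZ, Z), mul(SZ, add(SSSZ, Z)))), SZ))
  [7] S(S(add(add(add(SZ, Z), mul(SZ, add(SSSZ, Z))), SZ)))
  [8] S(S(add(add(S(add(Z, Z)), mul(SZ, add(SSSZ, Z))), SZ)))
  [9] S(S(add(S(add(add(Z, Z), mul(SZ, add(SSSZ, Z)))), SZ)))
  [10] S(S(S(add(add(add(Z, Z), mul(SZ, add(SSSZ, Z))), SZ))))
  [11] S(S(S(add(add(Z, mul(SZ, add(SSSZ, Z))), SZ))))
  [12] S(S(S(add(mul(SZ, add(SSSZ, Z)), SZ))))
  [13] S(S(S(add(add(add(SSSZ, Z), mul(Z, add(SSSZ, Z))), SZ))))
  [14] S(S(S(add(add(S(add(SSZ, Z)), mul(Z, add(SSSZ, Z))), SZ))))
  [15] S(S(S(add(S(add(add(SSZ, Z), mul(Z, add(SSSZ, Z)))), SZ))))
  [16] S(S(S(S(add(add(add(SSZ, Z), mul(Z, add(SSSZ, Z))), SZ)))))
  [17] S(S(S(S(add(add(S(add(SZ, Z)), mul(Z, add(SSSZ, Z))), SZ)))))
  [18] S(S(S(S(add(S(add(add(SZ, Z), mul(Z, add(SSSZ, Z)))), SZ)))))
  [19] S(S(S(S(S(add(add(add(SZ, Z), mul(Z, add(SSSZ, Z))), SZ))))))
  [20] S(S(S(S(S(add(add(S(add(Z, Z)), mul(Z, add(SSSZ, Z))), SZ))))))
  [21] S(S(S(S(S(add(S(add(add(Z, Z), mul(Z, add(SSSZ, Z)))), SZ))))))
  [22] S(S(S(S(S(S(add(add(add(Z, Z), mul(Z, add(SSSZ, Z))), SZ)))))))
  [23] S(S(S(S(S(S(add(add(Z, mul(Z, add(SSSZ, Z))), SZ)))))))
  [24] S(S(S(S(S(S(add(mul(Z, add(SSSZ, Z)), SZ)))))))
  [25] S(S(S(S(S(S(add(Z, SZ)))))))
  [26] S^7(Z)

Term B:
  start: add(add(Z, add(S^4(Z), Z)), SSSZ)
  [1] add(add(S^4(Z), Z), SSSZ)
  [2] add(S(add(SSSZ, Z)), SSSZ)
  [3] S(add(add(SSSZ, Z), SSSZ))
  [4] S(add(S(add(SSZ, Z)), SSSZ))
  [5] S(S(add(add(SSZ, Z), SSSZ)))
  [6] S(S(add(S(add(SZ, Z)), SSSZ)))
  [7] S(S(S(add(add(SZ, Z), SSSZ))))
  [8] S(S(S(add(S(add(Z, Z)), SSSZ))))
  [9] S(S(S(S(add(add(Z, Z), SSSZ)))))
  [10] S(S(S(S(add(Z, SSSZ)))))
  [11] S^7(Z)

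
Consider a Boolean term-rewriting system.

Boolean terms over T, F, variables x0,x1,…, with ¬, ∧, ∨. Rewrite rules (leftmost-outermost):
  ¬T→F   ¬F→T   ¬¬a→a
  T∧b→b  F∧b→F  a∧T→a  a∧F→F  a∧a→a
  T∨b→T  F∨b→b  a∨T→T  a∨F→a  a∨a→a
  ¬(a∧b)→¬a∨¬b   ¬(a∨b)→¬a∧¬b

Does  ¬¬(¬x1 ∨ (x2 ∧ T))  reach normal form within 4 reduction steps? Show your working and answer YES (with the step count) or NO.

Answer: YES — reaches normal form ¬x1 ∨ x2 in 2 ≤ 4 steps

Working:
  start: ¬¬(¬x1 ∨ (x2 ∧ T))
  →1  ¬x1 ∨ (x2 ∧ T)
  →2  ¬x1 ∨ x2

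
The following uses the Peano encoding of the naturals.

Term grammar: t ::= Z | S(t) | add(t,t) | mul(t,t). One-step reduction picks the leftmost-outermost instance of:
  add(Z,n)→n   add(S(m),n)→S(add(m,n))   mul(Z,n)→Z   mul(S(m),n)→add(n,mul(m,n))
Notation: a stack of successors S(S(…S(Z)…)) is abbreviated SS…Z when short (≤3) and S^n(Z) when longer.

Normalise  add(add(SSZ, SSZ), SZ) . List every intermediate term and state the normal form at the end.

  start: add(add(SSZ, SSZ), SZ)
  [1] add(S(add(SZ, SSZ)), SZ)
  [2] S(add(add(SZ, SSZ), SZ))
  [3] S(add(S(add(Z, SSZ)), SZ))
  [4] S(S(add(add(Z, SSZ), SZ)))
  [5] S(S(add(SSZ, SZ)))
  [6] S(S(S(add(SZ, SZ))))
  [7] S(S(S(S(add(Z, SZ)))))
  [8] S^5(Z)

Answer: normal form = S^5(Z)  (in 8 steps)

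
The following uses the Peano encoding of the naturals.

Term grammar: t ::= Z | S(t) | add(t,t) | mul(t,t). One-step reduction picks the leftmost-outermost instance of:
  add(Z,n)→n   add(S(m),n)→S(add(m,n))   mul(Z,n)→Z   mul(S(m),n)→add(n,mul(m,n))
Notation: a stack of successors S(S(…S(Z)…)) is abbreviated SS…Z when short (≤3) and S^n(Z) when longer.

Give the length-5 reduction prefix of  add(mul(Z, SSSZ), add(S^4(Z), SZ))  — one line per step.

Answer: after 5 steps: S(S(S(add(SZ, SZ))))

Derivation:
  start: add(mul(Z, SSSZ), add(S^4(Z), SZ))
  [1] add(Z, add(S^4(Z), SZ))
  [2] add(S^4(Z), SZ)
  [3] S(add(SSSZ, SZ))
  [4] S(S(add(SSZ, SZ)))
  [5] S(S(S(add(SZ, SZ))))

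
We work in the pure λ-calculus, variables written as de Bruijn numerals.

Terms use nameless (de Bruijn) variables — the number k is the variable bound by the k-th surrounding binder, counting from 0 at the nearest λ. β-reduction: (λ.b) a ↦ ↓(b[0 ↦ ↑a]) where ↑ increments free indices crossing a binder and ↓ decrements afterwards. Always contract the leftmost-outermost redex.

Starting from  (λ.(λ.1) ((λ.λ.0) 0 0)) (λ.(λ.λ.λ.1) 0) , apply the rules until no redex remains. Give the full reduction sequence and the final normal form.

Answer: normal form = λ.λ.λ.1  (in 3 steps)

Working:
  start: (λ.(λ.1) ((λ.λ.0) 0 0)) (λ.(λ.λ.λ.1) 0)
  [1] (λ.λ.(λ.λ.λ.1) 0) ((λ.λ.0) (λ.(λ.λ.λ.1) 0) (λ.(λ.λ.λ.1) 0))
  [2] λ.(λ.λ.λ.1) 0
  [3] λ.λ.λ.1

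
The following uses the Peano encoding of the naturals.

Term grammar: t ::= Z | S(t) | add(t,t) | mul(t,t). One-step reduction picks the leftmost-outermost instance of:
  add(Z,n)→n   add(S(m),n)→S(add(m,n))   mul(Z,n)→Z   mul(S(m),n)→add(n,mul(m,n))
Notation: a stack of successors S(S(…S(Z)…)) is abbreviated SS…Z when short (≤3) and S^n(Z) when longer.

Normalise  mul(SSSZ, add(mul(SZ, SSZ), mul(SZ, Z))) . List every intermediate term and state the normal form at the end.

  start: mul(SSSZ, add(mul(SZ, SSZ), mul(SZ, Z)))
  [1] add(add(mul(SZ, SSZ), mul(SZ, Z)), mul(SSZ, add(mul(SZ, SSZ), mul(SZ, Z))))
  [2] add(add(add(SSZ, mul(Z, SSZ)), mul(SZ, Z)), mul(SSZ, add(mul(SZ, SSZ), mul(SZ, Z))))
  [3] add(add(S(add(SZ, mul(Z, SSZ))), mul(SZ, Z)), mul(SSZ, add(mul(SZ, SSZ), mul(SZ, Z))))
  [4] add(S(add(add(SZ, mul(Z, SSZ)), mul(SZ, Z))), mul(SSZ, add(mul(SZ, SSZ), mul(SZ, Z))))
  [5] S(add(add(add(SZ, mul(Z, SSZ)), mul(SZ, Z)), mul(SSZ, add(mul(SZ, SSZ), mul(SZ, Z)))))
  [6] S(add(add(S(add(Z, mul(Z, SSZ))), mul(SZ, Z)), mul(SSZ, add(mul(SZ, SSZ), mul(SZ, Z)))))
  [7] S(add(S(add(add(Z, mul(Z, SSZ)), mul(SZ, Z))), mul(SSZ, add(mul(SZ, SSZ), mul(SZ, Z)))))
  [8] S(S(add(add(add(Z, mul(Z, SSZ)), mul(SZ, Z)), mul(SSZ, add(mul(SZ, SSZ), mul(SZ, Z))))))
  [9] S(S(add(add(mul(Z, SSZ), mul(SZ, Z)), mul(SSZ, add(mul(SZ, SSZ), mul(SZ, Z))))))
  [10] S(S(add(add(Z, mul(SZ, Z)), mul(SSZ, add(mul(SZ, SSZ), mul(SZ, Z))))))
  [11] S(S(add(mul(SZ, Z), mul(SSZ, add(mul(SZ, SSZ), mul(SZ, Z))))))
  [12] S(S(add(add(Z, mul(Z, Z)), mul(SSZ, add(mul(SZ, SSZ), mul(SZ, Z))))))
  [13] S(S(add(mul(Z, Z), mul(SSZ, add(mul(SZ, SSZ), mul(SZ, Z))))))
  [14] S(S(add(Z, mul(SSZ, add(mul(SZ, SSZ), mul(SZ, Z))))))
  [15] S(S(mul(SSZ, add(mul(SZ, SSZ), mul(SZ, Z)))))
  [16] S(S(add(add(mul(SZ, SSZ), mul(SZ, Z)), mul(SZ, add(mul(SZ, SSZ), mul(SZ, Z))))))
  [17] S(S(add(add(add(SSZ, mul(Z, SSZ)), mul(SZ, Z)), mul(SZ, add(mul(SZ, SSZ), mul(SZ, Z))))))
  [18] S(S(add(add(S(add(SZ, mul(Z, SSZ))), mul(SZ, Z)), mul(SZ, add(mul(SZ, SSZ), mul(SZ, Z))))))
  [19] S(S(add(S(add(add(SZ, mul(Z, SSZ)), mul(SZ, Z))), mul(SZ, add(mul(SZ, SSZ), mul(SZ, Z))))))
  [20] S(S(S(add(add(add(SZ, mul(Z, SSZ)), mul(SZ, Z)), mul(SZ, add(mul(SZ, SSZ), mul(SZ, Z)))))))
  [21] S(S(S(add(add(S(add(Z, mul(Z, SSZ))), mul(SZ, Z)), mul(SZ, add(mul(SZ, SSZ), mul(SZ, Z)))))))
  [22] S(S(S(add(S(add(add(Z, mul(Z, SSZ)), mul(SZ, Z))), mul(SZ, add(mul(SZ, SSZ), mul(SZ, Z)))))))
  [23] S(S(S(S(add(add(add(Z, mul(Z, SSZ)), mul(SZ, Z)), mul(SZ, add(mul(SZ, SSZ), mul(SZ, Z))))))))
  [24] S(S(S(S(add(add(mul(Z, SSZ), mul(SZ, Z)), mul(SZ, add(mul(SZ, SSZ), mul(SZ, Z))))))))
  [25] S(S(S(S(add(add(Z, mul(SZ, Z)), mul(SZ, add(mul(SZ, SSZ), mul(SZ, Z))))))))
  [26] S(S(S(S(add(mul(SZ, Z), mul(SZ, add(mul(SZ, SSZ), mul(SZ, Z))))))))
  [27] S(S(S(S(add(add(Z, mul(Z, Z)), mul(SZ, add(mul(SZ, SSZ), mul(SZ, Z))))))))
  [28] S(S(S(S(add(mul(Z, Z), mul(SZ, add(mul(SZ, SSZ), mul(SZ, Z))))))))
  [29] S(S(S(S(add(Z, mul(SZ, add(mul(SZ, SSZ), mul(SZ, Z))))))))
  [30] S(S(S(S(mul(SZ, add(mul(SZ, SSZ), mul(SZ, Z)))))))
  [31] S(S(S(S(add(add(mul(SZ, SSZ), mul(SZ, Z)), mul(Z, add(mul(SZ, SSZ), mul(SZ, Z))))))))
  [32] S(S(S(S(add(add(add(SSZ, mul(Z, SSZ)), mul(SZ, Z)), mul(Z, add(mul(SZ, SSZ), mul(SZ, Z))))))))
  [33] S(S(S(S(add(add(S(add(SZ, mul(Z, SSZ))), mul(SZ, Z)), mul(Z, add(mul(SZ, SSZ), mul(SZ, Z))))))))
  [34] S(S(S(S(add(S(add(add(SZ, mul(Z, SSZ)), mul(SZ, Z))), mul(Z, add(mul(SZ, SSZ), mul(SZ, Z))))))))
  [35] S(S(S(S(S(add(add(add(SZ, mul(Z, SSZ)), mul(SZ, Z)), mul(Z, add(mul(SZ, SSZ), mul(SZ, Z)))))))))
  [36] S(S(S(S(S(add(add(S(add(Z, mul(Z, SSZ))), mul(SZ, Z)), mul(Z, add(mul(SZ, SSZ), mul(SZ, Z)))))))))
  [37] S(S(S(S(S(add(S(add(add(Z, mul(Z, SSZ)), mul(SZ, Z))), mul(Z, add(mul(SZ, SSZ), mul(SZ, Z)))))))))
  [38] S(S(S(S(S(S(add(add(add(Z, mul(Z, SSZ)), mul(SZ, Z)), mul(Z, add(mul(SZ, SSZ), mul(SZ, Z))))))))))
  [39] S(S(S(S(S(S(add(add(mul(Z, SSZ), mul(SZ, Z)), mul(Z, add(mul(SZ, SSZ), mul(SZ, Z))))))))))
  [40] S(S(S(S(S(S(add(add(Z, mul(SZ, Z)), mul(Z, add(mul(SZ, SSZ), mul(SZ, Z))))))))))
  [41] S(S(S(S(S(S(add(mul(SZ, Z), mul(Z, add(mul(SZ, SSZ), mul(SZ, Z))))))))))
  [42] S(S(S(S(S(S(add(add(Z, mul(Z, Z)), mul(Z, add(mul(SZ, SSZ), mul(SZ, Z))))))))))
  [43] S(S(S(S(S(S(add(mul(Z, Z), mul(Z, add(mul(SZ, SSZ), mul(SZ, Z))))))))))
  [44] S(S(S(S(S(S(add(Z, mul(Z, add(mul(SZ, SSZ), mul(SZ, Z))))))))))
  [45] S(S(S(S(S(S(mul(Z, add(mul(SZ, SSZ), mul(SZ, Z)))))))))
  [46] S^6(Z)

Answer: normal form = S^6(Z)  (in 46 steps)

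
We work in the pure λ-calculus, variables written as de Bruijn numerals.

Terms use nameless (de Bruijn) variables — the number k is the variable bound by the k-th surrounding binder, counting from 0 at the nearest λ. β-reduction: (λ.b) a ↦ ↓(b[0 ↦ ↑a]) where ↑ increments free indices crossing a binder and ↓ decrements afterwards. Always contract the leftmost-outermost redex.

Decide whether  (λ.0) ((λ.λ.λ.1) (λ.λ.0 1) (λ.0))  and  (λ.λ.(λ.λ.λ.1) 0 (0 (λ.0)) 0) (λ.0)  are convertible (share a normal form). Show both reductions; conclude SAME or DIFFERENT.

Answer: DIFFERENT — A ⇓ λ.λ.0, B ⇓ λ.0 (λ.0)

Working:
Term A:
  start: (λ.0) ((λ.λ.λ.1) (λ.λ.0 1) (λ.0))
  →1  (λ.λ.λ.1) (λ.λ.0 1) (λ.0)
  →2  (λ.λ.1) (λ.0)
  →3  λ.λ.0

Term B:
  start: (λ.λ.(λ.λ.λ.1) 0 (0 (λ.0)) 0) (λ.0)
  →1  λ.(λ.λ.λ.1) 0 (0 (λ.0)) 0
  →2  λ.(λ.λ.1) (0 (λ.0)) 0
  →3  λ.(λ.1 (λ.0)) 0
  →4  λ.0 (λ.0)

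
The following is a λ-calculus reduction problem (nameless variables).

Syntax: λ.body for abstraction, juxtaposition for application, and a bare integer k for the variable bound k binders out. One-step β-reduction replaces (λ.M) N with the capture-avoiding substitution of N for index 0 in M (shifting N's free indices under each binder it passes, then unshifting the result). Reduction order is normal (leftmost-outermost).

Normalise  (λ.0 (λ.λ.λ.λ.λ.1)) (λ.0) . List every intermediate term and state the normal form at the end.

Answer: normal form = λ.λ.λ.λ.λ.1  (in 2 steps)

Derivation:
  start: (λ.0 (λ.λ.λ.λ.λ.1)) (λ.0)
  →1  (λ.0) (λ.λ.λ.λ.λ.1)
  →2  λ.λ.λ.λ.λ.1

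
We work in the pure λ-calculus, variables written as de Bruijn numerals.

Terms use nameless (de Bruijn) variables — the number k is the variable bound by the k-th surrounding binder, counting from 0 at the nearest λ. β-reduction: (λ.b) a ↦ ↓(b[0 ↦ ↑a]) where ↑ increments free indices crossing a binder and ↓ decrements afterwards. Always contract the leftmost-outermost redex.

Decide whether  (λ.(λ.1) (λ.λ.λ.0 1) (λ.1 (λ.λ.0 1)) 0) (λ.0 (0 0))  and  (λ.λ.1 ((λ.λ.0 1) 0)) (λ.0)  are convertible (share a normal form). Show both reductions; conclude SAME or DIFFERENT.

Answer: DIFFERENT — A ⇓ λ.0 (λ.λ.0 1), B ⇓ λ.λ.0 1

Reduction:
Term A:
  start: (λ.(λ.1) (λ.λ.λ.0 1) (λ.1 (λ.λ.0 1)) 0) (λ.0 (0 0))
  →1  (λ.λ.0 (0 0)) (λ.λ.λ.0 1) (λ.(λ.0 (0 0)) (λ.λ.0 1)) (λ.0 (0 0))
  →2  (λ.0 (0 0)) (λ.(λ.0 (0 0)) (λ.λ.0 1)) (λ.0 (0 0))
  →3  (λ.(λ.0 (0 0)) (λ.λ.0 1)) ((λ.(λ.0 (0 0)) (λ.λ.0 1)) (λ.(λ.0 (0 0)) (λ.λ.0 1))) (λ.0 (0 0))
  →4  (λ.0 (0 0)) (λ.λ.0 1) (λ.0 (0 0))
  →5  (λ.λ.0 1) ((λ.λ.0 1) (λ.λ.0 1)) (λ.0 (0 0))
  →6  (λ.0 ((λ.λ.0 1) (λ.λ.0 1))) (λ.0 (0 0))
  →7  (λ.0 (0 0)) ((λ.λ.0 1) (λ.λ.0 1))
  →8  (λ.λ.0 1) (λ.λ.0 1) ((λ.λ.0 1) (λ.λ.0 1) ((λ.λ.0 1) (λ.λ.0 1)))
  →9  (λ.0 (λ.λ.0 1)) ((λ.λ.0 1) (λ.λ.0 1) ((λ.λ.0 1) (λ.λ.0 1)))
  →10  (λ.λ.0 1) (λ.λ.0 1) ((λ.λ.0 1) (λ.λ.0 1)) (λ.λ.0 1)
  →11  (λ.0 (λ.λ.0 1)) ((λ.λ.0 1) (λ.λ.0 1)) (λ.λ.0 1)
  →12  (λ.λ.0 1) (λ.λ.0 1) (λ.λ.0 1) (λ.λ.0 1)
  →13  (λ.0 (λ.λ.0 1)) (λ.λ.0 1) (λ.λ.0 1)
  →14  (λ.λ.0 1) (λ.λ.0 1) (λ.λ.0 1)
  →15  (λ.0 (λ.λ.0 1)) (λ.λ.0 1)
  →16  (λ.λ.0 1) (λ.λ.0 1)
  →17  λ.0 (λ.λ.0 1)

Term B:
  start: (λ.λ.1 ((λ.λ.0 1) 0)) (λ.0)
  →1  λ.(λ.0) ((λ.λ.0 1) 0)
  →2  λ.(λ.λ.0 1) 0
  →3  λ.λ.0 1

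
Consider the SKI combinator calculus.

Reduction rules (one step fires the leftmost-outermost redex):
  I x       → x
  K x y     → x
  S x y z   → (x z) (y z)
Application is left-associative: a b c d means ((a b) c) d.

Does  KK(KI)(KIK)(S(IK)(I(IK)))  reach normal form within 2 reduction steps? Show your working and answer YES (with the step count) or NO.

Answer: NO — after 2 steps the term is KIK, not yet normal

Reduction:
  start: KK(KI)(KIK)(S(IK)(I(IK)))
  →1  K(KIK)(S(IK)(I(IK)))
  →2  KIK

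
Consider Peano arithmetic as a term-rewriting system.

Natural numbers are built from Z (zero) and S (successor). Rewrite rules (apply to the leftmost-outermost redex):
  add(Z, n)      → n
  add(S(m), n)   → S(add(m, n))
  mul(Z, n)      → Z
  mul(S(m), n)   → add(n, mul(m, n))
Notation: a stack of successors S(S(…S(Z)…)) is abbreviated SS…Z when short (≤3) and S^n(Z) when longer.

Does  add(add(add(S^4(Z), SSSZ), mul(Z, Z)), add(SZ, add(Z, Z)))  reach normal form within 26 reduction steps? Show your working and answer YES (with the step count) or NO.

Answer: YES — reaches normal form S^8(Z) in 25 ≤ 26 steps

Working:
  start: add(add(add(S^4(Z), SSSZ), mul(Z, Z)), add(SZ, add(Z, Z)))
  step 1: add(add(S(add(SSSZ, SSSZ)), mul(Z, Z)), add(SZ, add(Z, Z)))
  step 2: add(S(add(add(SSSZ, SSSZ), mul(Z, Z))), add(SZ, add(Z, Z)))
  step 3: S(add(add(add(SSSZ, SSSZ), mul(Z, Z)), add(SZ, add(Z, Z))))
  step 4: S(add(add(S(add(SSZ, SSSZ)), mul(Z, Z)), add(SZ, add(Z, Z))))
  step 5: S(add(S(add(add(SSZ, SSSZ), mul(Z, Z))), add(SZ, add(Z, Z))))
  step 6: S(S(add(add(add(SSZ, SSSZ), mul(Z, Z)), add(SZ, add(Z, Z)))))
  step 7: S(S(add(add(S(add(SZ, SSSZ)), mul(Z, Z)), add(SZ, add(Z, Z)))))
  step 8: S(S(add(S(add(add(SZ, SSSZ), mul(Z, Z))), add(SZ, add(Z, Z)))))
  step 9: S(S(S(add(add(add(SZ, SSSZ), mul(Z, Z)), add(SZ, add(Z, Z))))))
  step 10: S(S(S(add(add(S(add(Z, SSSZ)), mul(Z, Z)), add(SZ, add(Z, Z))))))
  step 11: S(S(S(add(S(add(add(Z, SSSZ), mul(Z, Z))), add(SZ, add(Z, Z))))))
  step 12: S(S(S(S(add(add(add(Z, SSSZ), mul(Z, Z)), add(SZ, add(Z, Z)))))))
  step 13: S(S(S(S(add(add(SSSZ, mul(Z, Z)), add(SZ, add(Z, Z)))))))
  step 14: S(S(S(S(add(S(add(SSZ, mul(Z, Z))), add(SZ, add(Z, Z)))))))
  step 15: S(S(S(S(S(add(add(SSZ, mul(Z, Z)), add(SZ, add(Z, Z))))))))
  step 16: S(S(S(S(S(add(S(add(SZ, mul(Z, Z))), add(SZ, add(Z, Z))))))))
  step 17: S(S(S(S(S(S(add(add(SZ, mul(Z, Z)), add(SZ, add(Z, Z)))))))))
  step 18: S(S(S(S(S(S(add(S(add(Z, mul(Z, Z))), add(SZ, add(Z, Z)))))))))
  step 19: S(S(S(S(S(S(S(add(add(Z, mul(Z, Z)), add(SZ, add(Z, Z))))))))))
  step 20: S(S(S(S(S(S(S(add(mul(Z, Z), add(SZ, add(Z, Z))))))))))
  step 21: S(S(S(S(S(S(S(add(Z, add(SZ, add(Z, Z))))))))))
  step 22: S(S(S(S(S(S(S(add(SZ, add(Z, Z)))))))))
  step 23: S(S(S(S(S(S(S(S(add(Z, add(Z, Z))))))))))
  step 24: S(S(S(S(S(S(S(S(add(Z, Z)))))))))
  step 25: S^8(Z)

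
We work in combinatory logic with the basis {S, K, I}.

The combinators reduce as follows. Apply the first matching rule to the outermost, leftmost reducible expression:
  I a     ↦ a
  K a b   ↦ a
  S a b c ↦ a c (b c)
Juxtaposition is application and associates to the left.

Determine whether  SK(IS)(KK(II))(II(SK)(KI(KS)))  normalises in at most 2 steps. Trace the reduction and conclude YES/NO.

  start: SK(IS)(KK(II))(II(SK)(KI(KS)))
  step 1: K(KK(II))(IS(KK(II)))(II(SK)(KI(KS)))
  step 2: KK(II)(II(SK)(KI(KS)))

Answer: NO — after 2 steps the term is KK(II)(II(SK)(KI(KS))), not yet normal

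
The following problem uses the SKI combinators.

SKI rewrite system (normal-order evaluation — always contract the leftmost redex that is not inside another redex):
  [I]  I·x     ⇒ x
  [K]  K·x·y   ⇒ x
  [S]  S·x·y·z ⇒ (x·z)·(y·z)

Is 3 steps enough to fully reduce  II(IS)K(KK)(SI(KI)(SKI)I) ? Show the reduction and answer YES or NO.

  start: II(IS)K(KK)(SI(KI)(SKI)I)
  step 1: I(IS)K(KK)(SI(KI)(SKI)I)
  step 2: ISK(KK)(SI(KI)(SKI)I)
  step 3: SK(KK)(SI(KI)(SKI)I)

Answer: NO — after 3 steps the term is SK(KK)(SI(KI)(SKI)I), not yet normal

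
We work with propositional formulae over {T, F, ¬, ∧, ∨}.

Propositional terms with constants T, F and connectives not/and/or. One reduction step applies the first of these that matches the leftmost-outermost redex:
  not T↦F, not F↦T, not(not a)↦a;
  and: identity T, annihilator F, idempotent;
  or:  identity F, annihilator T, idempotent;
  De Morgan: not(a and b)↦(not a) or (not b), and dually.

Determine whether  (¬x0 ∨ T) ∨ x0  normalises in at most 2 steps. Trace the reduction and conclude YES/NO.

Answer: YES — reaches normal form T in 2 ≤ 2 steps

Reduction:
  start: (¬x0 ∨ T) ∨ x0
  [1] T ∨ x0
  [2] T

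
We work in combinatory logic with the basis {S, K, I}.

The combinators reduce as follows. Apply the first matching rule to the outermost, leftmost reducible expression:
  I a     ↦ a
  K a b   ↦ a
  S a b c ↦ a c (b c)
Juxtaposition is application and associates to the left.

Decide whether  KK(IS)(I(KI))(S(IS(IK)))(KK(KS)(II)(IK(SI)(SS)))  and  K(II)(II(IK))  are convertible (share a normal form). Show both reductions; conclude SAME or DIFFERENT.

Answer: SAME — A ⇓ I, B ⇓ I

Derivation:
Term A:
  start: KK(IS)(I(KI))(S(IS(IK)))(KK(KS)(II)(IK(SI)(SS)))
  step 1: K(I(KI))(S(IS(IK)))(KK(KS)(II)(IK(SI)(SS)))
  step 2: I(KI)(KK(KS)(II)(IK(SI)(SS)))
  step 3: KI(KK(KS)(II)(IK(SI)(SS)))
  step 4: I

Term B:
  start: K(II)(II(IK))
  step 1: II
  step 2: I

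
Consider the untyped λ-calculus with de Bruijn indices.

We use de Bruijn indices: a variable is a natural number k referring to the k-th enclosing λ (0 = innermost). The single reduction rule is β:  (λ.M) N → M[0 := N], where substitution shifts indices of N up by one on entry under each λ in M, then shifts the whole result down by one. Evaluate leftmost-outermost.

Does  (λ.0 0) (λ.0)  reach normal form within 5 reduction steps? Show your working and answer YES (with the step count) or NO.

Answer: YES — reaches normal form λ.0 in 2 ≤ 5 steps

Derivation:
  start: (λ.0 0) (λ.0)
  →1  (λ.0) (λ.0)
  →2  λ.0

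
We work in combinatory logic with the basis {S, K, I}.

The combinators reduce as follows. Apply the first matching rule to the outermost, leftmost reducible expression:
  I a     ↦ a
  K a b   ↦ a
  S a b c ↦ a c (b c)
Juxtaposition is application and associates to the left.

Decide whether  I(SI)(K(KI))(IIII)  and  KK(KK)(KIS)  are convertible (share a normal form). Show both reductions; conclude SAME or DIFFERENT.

Answer: SAME — A ⇓ KI, B ⇓ KI

Reduction:
Term A:
  start: I(SI)(K(KI))(IIII)
  step 1: SI(K(KI))(IIII)
  step 2: I(IIII)(K(KI)(IIII))
  step 3: IIII(K(KI)(IIII))
  step 4: III(K(KI)(IIII))
  step 5: II(K(KI)(IIII))
  step 6: I(K(KI)(IIII))
  step 7: K(KI)(IIII)
  step 8: KI

Term B:
  start: KK(KK)(KIS)
  step 1: K(KIS)
  step 2: KI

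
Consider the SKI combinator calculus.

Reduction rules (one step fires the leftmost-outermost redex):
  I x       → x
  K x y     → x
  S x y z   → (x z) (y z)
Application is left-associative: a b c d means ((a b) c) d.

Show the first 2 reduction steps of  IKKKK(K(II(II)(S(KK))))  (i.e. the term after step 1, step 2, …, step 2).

Answer: after 2 steps: KK(K(II(II)(S(KK))))

Derivation:
  start: IKKKK(K(II(II)(S(KK))))
  step 1: KKKK(K(II(II)(S(KK))))
  step 2: KK(K(II(II)(S(KK))))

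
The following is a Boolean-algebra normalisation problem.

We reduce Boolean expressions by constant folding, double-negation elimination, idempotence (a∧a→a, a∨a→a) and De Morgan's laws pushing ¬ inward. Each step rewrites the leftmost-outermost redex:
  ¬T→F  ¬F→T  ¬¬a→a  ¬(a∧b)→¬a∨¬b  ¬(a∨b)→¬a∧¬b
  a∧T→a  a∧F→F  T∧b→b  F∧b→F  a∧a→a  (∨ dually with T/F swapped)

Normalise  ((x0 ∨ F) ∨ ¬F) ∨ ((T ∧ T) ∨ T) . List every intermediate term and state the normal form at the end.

Answer: normal form = T  (in 4 steps)

Working:
  start: ((x0 ∨ F) ∨ ¬F) ∨ ((T ∧ T) ∨ T)
  [1] (x0 ∨ ¬F) ∨ ((T ∧ T) ∨ T)
  [2] (x0 ∨ T) ∨ ((T ∧ T) ∨ T)
  [3] T ∨ ((T ∧ T) ∨ T)
  [4] T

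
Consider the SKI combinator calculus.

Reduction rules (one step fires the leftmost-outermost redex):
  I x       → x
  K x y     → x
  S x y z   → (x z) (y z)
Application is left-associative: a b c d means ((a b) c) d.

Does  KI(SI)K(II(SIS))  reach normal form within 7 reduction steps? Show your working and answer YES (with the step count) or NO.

  start: KI(SI)K(II(SIS))
  →1  IK(II(SIS))
  →2  K(II(SIS))
  →3  K(I(SIS))
  →4  K(SIS)

Answer: YES — reaches normal form K(SIS) in 4 ≤ 7 steps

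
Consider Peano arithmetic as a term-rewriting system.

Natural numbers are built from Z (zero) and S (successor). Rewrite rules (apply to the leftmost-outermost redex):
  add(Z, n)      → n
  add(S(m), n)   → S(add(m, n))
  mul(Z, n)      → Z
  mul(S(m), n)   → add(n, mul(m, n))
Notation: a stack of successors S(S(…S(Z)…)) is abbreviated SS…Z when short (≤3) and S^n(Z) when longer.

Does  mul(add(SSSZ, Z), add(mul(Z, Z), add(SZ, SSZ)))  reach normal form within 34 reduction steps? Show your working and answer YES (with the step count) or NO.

Answer: YES — reaches normal form S^9(Z) in 32 ≤ 34 steps

Reduction:
  start: mul(add(SSSZ, Z), add(mul(Z, Z), add(SZ, SSZ)))
  step 1: mul(S(add(SSZ, Z)), add(mul(Z, Z), add(SZ, SSZ)))
  step 2: add(add(mul(Z, Z), add(SZ, SSZ)), mul(add(SSZ, Z), add(mul(Z, Z), add(SZ, SSZ))))
  step 3: add(add(Z, add(SZ, SSZ)), mul(add(SSZ, Z), add(mul(Z, Z), add(SZ, SSZ))))
  step 4: add(add(SZ, SSZ), mul(add(SSZ, Z), add(mul(Z, Z), add(SZ, SSZ))))
  step 5: add(S(add(Z, SSZ)), mul(add(SSZ, Z), add(mul(Z, Z), add(SZ, SSZ))))
  step 6: S(add(add(Z, SSZ), mul(add(SSZ, Z), add(mul(Z, Z), add(SZ, SSZ)))))
  step 7: S(add(SSZ, mul(add(SSZ, Z), add(mul(Z, Z), add(SZ, SSZ)))))
  step 8: S(S(add(SZ, mul(add(SSZ, Z), add(mul(Z, Z), add(SZ, SSZ))))))
  step 9: S(S(S(add(Z, mul(add(SSZ, Z), add(mul(Z, Z), add(SZ, SSZ)))))))
  step 10: S(S(S(mul(add(SSZ, Z), add(mul(Z, Z), add(SZ, SSZ))))))
  step 11: S(S(S(mul(S(add(SZ, Z)), add(mul(Z, Z), add(SZ, SSZ))))))
  step 12: S(S(S(add(add(mul(Z, Z), add(SZ, SSZ)), mul(add(SZ, Z), add(mul(Z, Z), add(SZ, SSZ)))))))
  step 13: S(S(S(add(add(Z, add(SZ, SSZ)), mul(add(SZ, Z), add(mul(Z, Z), add(SZ, SSZ)))))))
  step 14: S(S(S(add(add(SZ, SSZ), mul(add(SZ, Z), add(mul(Z, Z), add(SZ, SSZ)))))))
  step 15: S(S(S(add(S(add(Z, SSZ)), mul(add(SZ, Z), add(mul(Z, Z), add(SZ, SSZ)))))))
  step 16: S(S(S(S(add(add(Z, SSZ), mul(add(SZ, Z), add(mul(Z, Z), add(SZ, SSZ))))))))
  step 17: S(S(S(S(add(SSZ, mul(add(SZ, Z), add(mul(Z, Z), add(SZ, SSZ))))))))
  step 18: S(S(S(S(S(add(SZ, mul(add(SZ, Z), add(mul(Z, Z), add(SZ, SSZ)))))))))
  step 19: S(S(S(S(S(S(add(Z, mul(add(SZ, Z), add(mul(Z, Z), add(SZ, SSZ))))))))))
  step 20: S(S(S(S(S(S(mul(add(SZ, Z), add(mul(Z, Z), add(SZ, SSZ)))))))))
  step 21: S(S(S(S(S(S(mul(S(add(Z, Z)), add(mul(Z, Z), add(SZ, SSZ)))))))))
  step 22: S(S(S(S(S(S(add(add(mul(Z, Z), add(SZ, SSZ)), mul(add(Z, Z), add(mul(Z, Z), add(SZ, SSZ))))))))))
  step 23: S(S(S(S(S(S(add(add(Z, add(SZ, SSZ)), mul(add(Z, Z), add(mul(Z, Z), add(SZ, SSZ))))))))))
  step 24: S(S(S(S(S(S(add(add(SZ, SSZ), mul(add(Z, Z), add(mul(Z, Z), add(SZ, SSZ))))))))))
  step 25: S(S(S(S(S(S(add(S(add(Z, SSZ)), mul(add(Z, Z), add(mul(Z, Z), add(SZ, SSZ))))))))))
  step 26: S(S(S(S(S(S(S(add(add(Z, SSZ), mul(add(Z, Z), add(mul(Z, Z), add(SZ, SSZ)))))))))))
  step 27: S(S(S(S(S(S(S(add(SSZ, mul(add(Z, Z), add(mul(Z, Z), add(SZ, SSZ)))))))))))
  step 28: S(S(S(S(S(S(S(S(add(SZ, mul(add(Z, Z), add(mul(Z, Z), add(SZ, SSZ))))))))))))
  step 29: S(S(S(S(S(S(S(S(S(add(Z, mul(add(Z, Z), add(mul(Z, Z), add(SZ, SSZ)))))))))))))
  step 30: S(S(S(S(S(S(S(S(S(mul(add(Z, Z), add(mul(Z, Z), add(SZ, SSZ))))))))))))
  step 31: S(S(S(S(S(S(S(S(S(mul(Z, add(mul(Z, Z), add(SZ, SSZ))))))))))))
  step 32: S^9(Z)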